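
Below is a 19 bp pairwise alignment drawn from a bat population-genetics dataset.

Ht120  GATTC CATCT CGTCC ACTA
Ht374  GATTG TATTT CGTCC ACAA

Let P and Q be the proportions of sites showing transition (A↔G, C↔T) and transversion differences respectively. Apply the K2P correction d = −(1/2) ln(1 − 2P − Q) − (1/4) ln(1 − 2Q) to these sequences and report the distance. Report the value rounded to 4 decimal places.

0.2488

Mismatches occur at site 5 (C→G, transversion), site 6 (C→T, transition), site 9 (C→T, transition), site 18 (T→A, transversion).
Of the 4 differences, 2 transitions and 2 transversions over 19 sites: P = 2/19 = 0.105263, Q = 2/19 = 0.105263.
d = −0.5·ln(0.684211) − 0.25·ln(0.789474) = −0.5·(-0.379489) − 0.25·(-0.236388) = 0.2488.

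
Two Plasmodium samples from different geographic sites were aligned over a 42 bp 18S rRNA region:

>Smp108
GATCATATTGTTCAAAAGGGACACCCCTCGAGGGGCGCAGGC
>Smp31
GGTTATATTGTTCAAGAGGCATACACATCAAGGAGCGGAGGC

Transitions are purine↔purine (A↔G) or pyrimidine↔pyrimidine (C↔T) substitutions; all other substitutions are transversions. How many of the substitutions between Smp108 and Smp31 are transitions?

6

Mismatches occur at site 2 (A↔G, transition), site 4 (C↔T, transition), site 16 (A↔G, transition), site 20 (G↔C, transversion), site 22 (C↔T, transition), site 25 (C↔A, transversion), site 27 (C↔A, transversion), site 30 (G↔A, transition), site 34 (G↔A, transition), site 38 (C↔G, transversion).
Of the 10 differences, 6 transitions and 4 transversions, so the answer is 6.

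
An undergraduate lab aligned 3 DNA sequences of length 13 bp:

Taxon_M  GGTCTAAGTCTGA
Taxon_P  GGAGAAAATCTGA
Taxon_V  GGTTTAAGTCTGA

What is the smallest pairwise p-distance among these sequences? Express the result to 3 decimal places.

0.077

Pairwise Hamming distances:
  Taxon_M vs Taxon_P: 4
  Taxon_M vs Taxon_V: 1
  Taxon_P vs Taxon_V: 4
The smallest is 1 mismatch, between Taxon_M and Taxon_V; p = 1/13 = 0.077.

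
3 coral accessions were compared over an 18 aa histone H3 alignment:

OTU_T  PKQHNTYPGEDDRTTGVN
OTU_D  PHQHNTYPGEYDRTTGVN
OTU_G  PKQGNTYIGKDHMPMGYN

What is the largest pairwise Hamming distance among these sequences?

10

Pairwise Hamming distances:
  OTU_T vs OTU_D: 2
  OTU_T vs OTU_G: 8
  OTU_D vs OTU_G: 10
The largest is 10, between OTU_D and OTU_G.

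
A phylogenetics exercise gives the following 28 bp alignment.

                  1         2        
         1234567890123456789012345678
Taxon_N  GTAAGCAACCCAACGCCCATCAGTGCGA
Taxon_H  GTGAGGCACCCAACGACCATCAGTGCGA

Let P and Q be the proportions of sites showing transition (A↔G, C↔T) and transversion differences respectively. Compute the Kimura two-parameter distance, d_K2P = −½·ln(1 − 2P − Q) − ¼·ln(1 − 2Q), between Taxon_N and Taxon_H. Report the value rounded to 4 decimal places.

The sequences differ at positions 3 (A/G, transition), 6 (C/G, transversion), 7 (A/C, transversion), 16 (C/A, transversion).
Of the 4 differences, 1 transition and 3 transversions over 28 sites: P = 1/28 = 0.035714, Q = 3/28 = 0.107143.
d = −0.5·ln(0.821429) − 0.25·ln(0.785714) = −0.5·(-0.196710) − 0.25·(-0.241162) = 0.1586.

0.1586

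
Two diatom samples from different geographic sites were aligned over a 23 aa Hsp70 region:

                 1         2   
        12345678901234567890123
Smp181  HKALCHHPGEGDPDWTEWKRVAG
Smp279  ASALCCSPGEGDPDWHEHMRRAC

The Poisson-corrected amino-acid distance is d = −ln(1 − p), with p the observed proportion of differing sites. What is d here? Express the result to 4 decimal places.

0.4964

The sequences differ at positions 1 (H/A), 2 (K/S), 6 (H/C), 7 (H/S), 16 (T/H), 18 (W/H), 19 (K/M), 21 (V/R), 23 (G/C).
p = 9/23 = 0.391304.
d = −ln(1 − 0.391304) = −ln(0.608696) = 0.4964.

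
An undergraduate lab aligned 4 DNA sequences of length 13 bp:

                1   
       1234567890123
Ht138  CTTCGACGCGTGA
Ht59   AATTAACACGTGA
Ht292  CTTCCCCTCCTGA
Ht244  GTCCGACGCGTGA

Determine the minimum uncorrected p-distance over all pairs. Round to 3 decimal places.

Pairwise Hamming distances:
  Ht138 vs Ht59: 5
  Ht138 vs Ht292: 4
  Ht138 vs Ht244: 2
  Ht59 vs Ht292: 7
  Ht59 vs Ht244: 6
  Ht292 vs Ht244: 6
The smallest is 2 mismatches, between Ht138 and Ht244; p = 2/13 = 0.154.

0.154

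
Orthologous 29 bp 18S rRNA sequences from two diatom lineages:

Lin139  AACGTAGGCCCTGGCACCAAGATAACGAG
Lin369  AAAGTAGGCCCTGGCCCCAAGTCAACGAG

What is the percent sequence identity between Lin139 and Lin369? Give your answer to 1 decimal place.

The sequences differ at positions 3 (C/A), 16 (A/C), 22 (A/T), 23 (T/C).
25 of the 29 sites match, so the percent identity is 25/29 × 100 = 86.2%.

86.2%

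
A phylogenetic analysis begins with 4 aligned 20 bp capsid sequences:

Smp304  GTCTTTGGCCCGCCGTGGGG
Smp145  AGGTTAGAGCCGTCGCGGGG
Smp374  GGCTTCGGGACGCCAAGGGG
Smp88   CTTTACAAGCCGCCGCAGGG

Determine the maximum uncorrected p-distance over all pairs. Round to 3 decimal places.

0.500

Pairwise Hamming distances:
  Smp304 vs Smp145: 8
  Smp304 vs Smp374: 6
  Smp304 vs Smp88: 9
  Smp145 vs Smp374: 8
  Smp145 vs Smp88: 8
  Smp374 vs Smp88: 10
The largest is 10 mismatches, between Smp374 and Smp88; p = 10/20 = 0.500.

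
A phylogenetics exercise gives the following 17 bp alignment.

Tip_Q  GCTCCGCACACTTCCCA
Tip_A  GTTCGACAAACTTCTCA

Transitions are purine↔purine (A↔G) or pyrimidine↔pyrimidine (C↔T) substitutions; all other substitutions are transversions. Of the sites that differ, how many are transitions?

The sequences differ at positions 2 (C/T, transition), 5 (C/G, transversion), 6 (G/A, transition), 9 (C/A, transversion), 15 (C/T, transition).
Of the 5 differences, 3 transitions and 2 transversions, so the answer is 3.

3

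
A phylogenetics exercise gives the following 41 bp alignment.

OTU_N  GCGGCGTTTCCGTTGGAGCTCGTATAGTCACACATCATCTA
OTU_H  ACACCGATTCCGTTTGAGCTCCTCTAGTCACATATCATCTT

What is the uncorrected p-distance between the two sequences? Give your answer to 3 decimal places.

0.220

Mismatches occur at site 1 (G→A), site 3 (G→A), site 4 (G→C), site 7 (T→A), site 15 (G→T), site 22 (G→C), site 24 (A→C), site 33 (C→T), site 41 (A→T).
There are 9 differences over 41 sites, so p = 9/41 = 0.220.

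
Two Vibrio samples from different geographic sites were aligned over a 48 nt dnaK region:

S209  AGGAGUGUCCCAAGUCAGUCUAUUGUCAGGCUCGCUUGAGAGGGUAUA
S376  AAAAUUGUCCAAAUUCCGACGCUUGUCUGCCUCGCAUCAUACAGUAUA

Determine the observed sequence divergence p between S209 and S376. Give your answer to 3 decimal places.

0.333

Mismatches occur at site 2 (G/A), site 3 (G/A), site 5 (G/U), site 11 (C/A), site 14 (G/U), site 17 (A/C), site 19 (U/A), site 21 (U/G), site 22 (A/C), site 28 (A/U), site 30 (G/C), site 36 (U/A), site 38 (G/C), site 40 (G/U), site 42 (G/C), site 43 (G/A).
There are 16 differences over 48 sites, so p = 16/48 = 0.333.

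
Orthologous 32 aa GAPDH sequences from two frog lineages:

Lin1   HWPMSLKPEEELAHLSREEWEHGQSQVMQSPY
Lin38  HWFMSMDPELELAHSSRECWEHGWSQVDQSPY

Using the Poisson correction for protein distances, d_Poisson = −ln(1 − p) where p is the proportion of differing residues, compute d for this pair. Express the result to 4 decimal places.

0.2877

Mismatches occur at site 3 (P↔F), site 6 (L↔M), site 7 (K↔D), site 10 (E↔L), site 15 (L↔S), site 19 (E↔C), site 24 (Q↔W), site 28 (M↔D).
p = 8/32 = 0.250000.
d = −ln(1 − 0.250000) = −ln(0.750000) = 0.2877.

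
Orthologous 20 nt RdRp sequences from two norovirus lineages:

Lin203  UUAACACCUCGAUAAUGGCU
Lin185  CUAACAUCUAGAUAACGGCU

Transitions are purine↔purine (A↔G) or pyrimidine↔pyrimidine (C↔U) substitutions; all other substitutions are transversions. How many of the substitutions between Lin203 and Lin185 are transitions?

Mismatches occur at site 1 (U→C, transition), site 7 (C→U, transition), site 10 (C→A, transversion), site 16 (U→C, transition).
Of the 4 differences, 3 transitions and 1 transversion, so the answer is 3.

3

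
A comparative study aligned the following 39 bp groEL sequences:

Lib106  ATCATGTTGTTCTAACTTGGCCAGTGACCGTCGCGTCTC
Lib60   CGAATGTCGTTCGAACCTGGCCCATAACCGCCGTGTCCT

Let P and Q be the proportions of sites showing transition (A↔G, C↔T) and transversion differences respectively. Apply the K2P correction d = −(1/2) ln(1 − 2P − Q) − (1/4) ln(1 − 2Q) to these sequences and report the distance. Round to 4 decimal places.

0.4607

The sequences differ at positions 1 (A/C, transversion), 2 (T/G, transversion), 3 (C/A, transversion), 8 (T/C, transition), 13 (T/G, transversion), 17 (T/C, transition), 23 (A/C, transversion), 24 (G/A, transition), 26 (G/A, transition), 31 (T/C, transition), 34 (C/T, transition), 38 (T/C, transition), 39 (C/T, transition).
Of the 13 differences, 8 transitions and 5 transversions over 39 sites: P = 8/39 = 0.205128, Q = 5/39 = 0.128205.
d = −0.5·ln(0.461539) − 0.25·ln(0.743590) = −0.5·(-0.773189) − 0.25·(-0.296265) = 0.4607.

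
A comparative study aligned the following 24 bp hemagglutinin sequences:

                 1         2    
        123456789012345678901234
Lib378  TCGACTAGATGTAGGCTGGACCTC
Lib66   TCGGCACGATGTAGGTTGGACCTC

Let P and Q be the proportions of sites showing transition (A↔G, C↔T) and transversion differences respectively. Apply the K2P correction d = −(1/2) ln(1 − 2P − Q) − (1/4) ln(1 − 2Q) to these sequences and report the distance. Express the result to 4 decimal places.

Mismatches occur at site 4 (A→G, transition), site 6 (T→A, transversion), site 7 (A→C, transversion), site 16 (C→T, transition).
Of the 4 differences, 2 transitions and 2 transversions over 24 sites: P = 2/24 = 0.083333, Q = 2/24 = 0.083333.
d = −0.5·ln(0.750001) − 0.25·ln(0.833334) = −0.5·(-0.287681) − 0.25·(-0.182321) = 0.1894.

0.1894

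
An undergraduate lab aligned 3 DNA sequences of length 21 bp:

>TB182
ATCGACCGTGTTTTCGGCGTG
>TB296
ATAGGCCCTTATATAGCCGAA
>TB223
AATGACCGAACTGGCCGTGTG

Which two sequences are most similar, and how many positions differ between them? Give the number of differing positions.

9

Pairwise Hamming distances:
  TB182 vs TB296: 10
  TB182 vs TB223: 9
  TB296 vs TB223: 15
The smallest is 9, between TB182 and TB223.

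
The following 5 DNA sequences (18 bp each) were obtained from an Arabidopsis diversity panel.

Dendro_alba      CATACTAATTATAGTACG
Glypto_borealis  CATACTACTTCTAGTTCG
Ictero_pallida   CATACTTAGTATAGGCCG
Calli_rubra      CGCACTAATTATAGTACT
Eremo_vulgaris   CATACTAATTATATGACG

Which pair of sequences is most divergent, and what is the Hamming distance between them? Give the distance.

7

Pairwise Hamming distances:
  Dendro_alba vs Glypto_borealis: 3
  Dendro_alba vs Ictero_pallida: 4
  Dendro_alba vs Calli_rubra: 3
  Dendro_alba vs Eremo_vulgaris: 2
  Glypto_borealis vs Ictero_pallida: 6
  Glypto_borealis vs Calli_rubra: 6
  Glypto_borealis vs Eremo_vulgaris: 5
  Ictero_pallida vs Calli_rubra: 7
  Ictero_pallida vs Eremo_vulgaris: 4
  Calli_rubra vs Eremo_vulgaris: 5
The largest is 7, between Ictero_pallida and Calli_rubra.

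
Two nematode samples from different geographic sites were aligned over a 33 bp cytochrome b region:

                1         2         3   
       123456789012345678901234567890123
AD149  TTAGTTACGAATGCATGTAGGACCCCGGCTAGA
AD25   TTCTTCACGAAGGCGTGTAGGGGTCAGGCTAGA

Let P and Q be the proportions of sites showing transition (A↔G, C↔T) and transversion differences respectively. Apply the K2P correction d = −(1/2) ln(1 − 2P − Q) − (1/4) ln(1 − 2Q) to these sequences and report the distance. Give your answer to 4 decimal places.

0.3406

Differing sites — 3:A/C (Tv); 4:G/T (Tv); 6:T/C (Ti); 12:T/G (Tv); 15:A/G (Ti); 22:A/G (Ti); 23:C/G (Tv); 24:C/T (Ti); 26:C/A (Tv).
Of the 9 differences, 4 transitions and 5 transversions over 33 sites: P = 4/33 = 0.121212, Q = 5/33 = 0.151515.
d = −0.5·ln(0.606061) − 0.25·ln(0.696970) = −0.5·(-0.500775) − 0.25·(-0.361013) = 0.3406.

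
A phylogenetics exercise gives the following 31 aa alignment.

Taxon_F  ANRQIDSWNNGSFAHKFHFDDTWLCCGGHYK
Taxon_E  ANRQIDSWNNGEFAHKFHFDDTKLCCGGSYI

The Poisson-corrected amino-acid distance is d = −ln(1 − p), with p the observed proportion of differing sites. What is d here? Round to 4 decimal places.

0.1382

The sequences differ at positions 12 (S/E), 23 (W/K), 29 (H/S), 31 (K/I).
p = 4/31 = 0.129032.
d = −ln(1 − 0.129032) = −ln(0.870968) = 0.1382.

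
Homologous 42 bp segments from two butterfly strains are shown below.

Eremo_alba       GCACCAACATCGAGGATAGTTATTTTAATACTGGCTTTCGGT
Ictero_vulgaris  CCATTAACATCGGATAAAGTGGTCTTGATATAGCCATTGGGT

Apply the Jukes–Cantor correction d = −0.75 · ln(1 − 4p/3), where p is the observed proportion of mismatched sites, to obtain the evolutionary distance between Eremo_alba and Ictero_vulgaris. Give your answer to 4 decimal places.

0.5319

Differing sites — 1:G/C; 4:C/T; 5:C/T; 13:A/G; 14:G/A; 15:G/T; 17:T/A; 21:T/G; 22:A/G; 24:T/C; 27:A/G; 31:C/T; 32:T/A; 34:G/C; 36:T/A; 39:C/G.
p = 16/42 = 0.380952.
d = −0.75 · ln(1 − (4/3)·0.380952) = −0.75 · ln(0.492064) = −0.75 · (-0.709146) = 0.5319.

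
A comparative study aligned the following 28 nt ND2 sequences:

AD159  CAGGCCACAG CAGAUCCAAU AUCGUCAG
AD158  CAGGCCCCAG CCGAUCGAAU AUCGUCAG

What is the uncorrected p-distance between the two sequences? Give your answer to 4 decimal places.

0.1071

Differing sites — 7:A/C; 12:A/C; 17:C/G.
There are 3 differences over 28 sites, so p = 3/28 = 0.1071.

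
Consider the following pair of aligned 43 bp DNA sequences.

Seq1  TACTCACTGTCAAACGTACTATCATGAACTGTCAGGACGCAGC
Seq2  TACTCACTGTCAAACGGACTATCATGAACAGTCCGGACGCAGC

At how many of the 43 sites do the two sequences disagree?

Differing sites — 17:T/G; 30:T/A; 34:A/C.
That gives 3 mismatches out of 43 aligned sites, so the Hamming distance is 3.

3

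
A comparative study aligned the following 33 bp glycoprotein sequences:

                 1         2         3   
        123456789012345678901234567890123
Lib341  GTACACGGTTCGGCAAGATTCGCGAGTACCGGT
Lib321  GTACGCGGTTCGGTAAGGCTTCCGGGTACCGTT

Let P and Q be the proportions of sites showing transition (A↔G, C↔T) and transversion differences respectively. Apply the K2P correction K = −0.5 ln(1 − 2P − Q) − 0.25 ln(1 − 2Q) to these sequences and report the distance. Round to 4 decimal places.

Differing sites — 5:A/G (Ti); 14:C/T (Ti); 18:A/G (Ti); 19:T/C (Ti); 21:C/T (Ti); 22:G/C (Tv); 25:A/G (Ti); 32:G/T (Tv).
Of the 8 differences, 6 transitions and 2 transversions over 33 sites: P = 6/33 = 0.181818, Q = 2/33 = 0.060606.
d = −0.5·ln(0.575758) − 0.25·ln(0.878788) = −0.5·(-0.552068) − 0.25·(-0.129212) = 0.3083.

0.3083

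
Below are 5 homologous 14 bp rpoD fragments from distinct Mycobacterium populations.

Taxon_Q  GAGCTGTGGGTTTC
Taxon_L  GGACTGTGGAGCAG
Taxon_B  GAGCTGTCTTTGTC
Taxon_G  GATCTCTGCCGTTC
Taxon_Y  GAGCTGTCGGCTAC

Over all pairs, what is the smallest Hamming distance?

Pairwise Hamming distances:
  Taxon_Q vs Taxon_L: 7
  Taxon_Q vs Taxon_B: 4
  Taxon_Q vs Taxon_G: 5
  Taxon_Q vs Taxon_Y: 3
  Taxon_L vs Taxon_B: 9
  Taxon_L vs Taxon_G: 8
  Taxon_L vs Taxon_Y: 7
  Taxon_B vs Taxon_G: 7
  Taxon_B vs Taxon_Y: 5
  Taxon_G vs Taxon_Y: 7
The smallest is 3, between Taxon_Q and Taxon_Y.

3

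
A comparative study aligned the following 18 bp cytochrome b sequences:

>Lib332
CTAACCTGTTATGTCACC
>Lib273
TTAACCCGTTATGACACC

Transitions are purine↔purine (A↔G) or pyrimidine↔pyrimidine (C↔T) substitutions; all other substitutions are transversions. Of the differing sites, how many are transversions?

Differing sites — 1:C/T (Ti); 7:T/C (Ti); 14:T/A (Tv).
Of the 3 differences, 2 transitions and 1 transversion, so the answer is 1.

1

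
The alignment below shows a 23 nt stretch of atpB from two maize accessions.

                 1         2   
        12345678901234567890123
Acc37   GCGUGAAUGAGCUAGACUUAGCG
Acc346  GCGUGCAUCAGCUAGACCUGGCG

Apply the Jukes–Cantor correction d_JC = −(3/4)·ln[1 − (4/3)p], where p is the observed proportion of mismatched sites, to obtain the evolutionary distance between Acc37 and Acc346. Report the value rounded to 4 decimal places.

Mismatches occur at site 6 (A↔C), site 9 (G↔C), site 18 (U↔C), site 20 (A↔G).
p = 4/23 = 0.173913.
d = −0.75 · ln(1 − (4/3)·0.173913) = −0.75 · ln(0.768116) = −0.75 · (-0.263815) = 0.1979.

0.1979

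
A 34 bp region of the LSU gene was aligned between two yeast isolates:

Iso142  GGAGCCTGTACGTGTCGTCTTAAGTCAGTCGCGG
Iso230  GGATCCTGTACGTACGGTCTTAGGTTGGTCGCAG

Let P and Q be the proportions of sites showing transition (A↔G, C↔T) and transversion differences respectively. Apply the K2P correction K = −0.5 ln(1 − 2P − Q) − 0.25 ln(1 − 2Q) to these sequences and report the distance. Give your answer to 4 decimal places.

0.2966

Differing sites — 4:G/T (Tv); 14:G/A (Ti); 15:T/C (Ti); 16:C/G (Tv); 23:A/G (Ti); 26:C/T (Ti); 27:A/G (Ti); 33:G/A (Ti).
Of the 8 differences, 6 transitions and 2 transversions over 34 sites: P = 6/34 = 0.176471, Q = 2/34 = 0.058824.
d = −0.5·ln(0.588234) − 0.25·ln(0.882352) = −0.5·(-0.530630) − 0.25·(-0.125164) = 0.2966.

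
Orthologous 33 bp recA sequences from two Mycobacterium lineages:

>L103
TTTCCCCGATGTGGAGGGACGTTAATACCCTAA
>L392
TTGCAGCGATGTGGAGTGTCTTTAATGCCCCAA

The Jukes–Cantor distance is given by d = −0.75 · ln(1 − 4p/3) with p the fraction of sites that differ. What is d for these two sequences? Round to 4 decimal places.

Mismatches occur at site 3 (T/G), site 5 (C/A), site 6 (C/G), site 17 (G/T), site 19 (A/T), site 21 (G/T), site 27 (A/G), site 31 (T/C).
p = 8/33 = 0.242424.
d = −0.75 · ln(1 − (4/3)·0.242424) = −0.75 · ln(0.676768) = −0.75 · (-0.390427) = 0.2928.

0.2928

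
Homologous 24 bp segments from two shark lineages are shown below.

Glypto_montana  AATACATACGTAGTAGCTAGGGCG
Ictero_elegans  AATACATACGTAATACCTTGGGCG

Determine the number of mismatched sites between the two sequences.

Mismatches occur at site 13 (G/A), site 16 (G/C), site 19 (A/T).
That gives 3 mismatches out of 24 aligned sites, so the Hamming distance is 3.

3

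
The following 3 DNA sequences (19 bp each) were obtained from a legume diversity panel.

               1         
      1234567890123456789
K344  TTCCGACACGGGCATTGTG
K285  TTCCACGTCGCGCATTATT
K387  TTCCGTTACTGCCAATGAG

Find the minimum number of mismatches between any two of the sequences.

Pairwise Hamming distances:
  K344 vs K285: 7
  K344 vs K387: 6
  K285 vs K387: 11
The smallest is 6, between K344 and K387.

6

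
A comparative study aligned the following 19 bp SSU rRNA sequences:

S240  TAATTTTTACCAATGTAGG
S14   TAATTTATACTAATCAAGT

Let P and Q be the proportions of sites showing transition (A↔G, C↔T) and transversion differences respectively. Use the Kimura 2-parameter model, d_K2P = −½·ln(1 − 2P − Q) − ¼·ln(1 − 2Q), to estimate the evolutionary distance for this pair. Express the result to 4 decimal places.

0.3264

Differing sites — 7:T/A (Tv); 11:C/T (Ti); 15:G/C (Tv); 16:T/A (Tv); 19:G/T (Tv).
Of the 5 differences, 1 transition and 4 transversions over 19 sites: P = 1/19 = 0.052632, Q = 4/19 = 0.210526.
d = −0.5·ln(0.684210) − 0.25·ln(0.578948) = −0.5·(-0.379490) − 0.25·(-0.546543) = 0.3264.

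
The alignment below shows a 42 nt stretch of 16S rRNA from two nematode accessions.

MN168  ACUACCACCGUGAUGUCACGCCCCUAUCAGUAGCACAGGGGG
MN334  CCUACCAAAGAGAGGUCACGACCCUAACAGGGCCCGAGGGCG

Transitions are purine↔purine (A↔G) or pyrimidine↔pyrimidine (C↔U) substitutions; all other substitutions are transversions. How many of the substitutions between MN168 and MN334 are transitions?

1

The sequences differ at positions 1 (A/C, transversion), 8 (C/A, transversion), 9 (C/A, transversion), 11 (U/A, transversion), 14 (U/G, transversion), 21 (C/A, transversion), 27 (U/A, transversion), 31 (U/G, transversion), 32 (A/G, transition), 33 (G/C, transversion), 35 (A/C, transversion), 36 (C/G, transversion), 41 (G/C, transversion).
Of the 13 differences, 1 transition and 12 transversions, so the answer is 1.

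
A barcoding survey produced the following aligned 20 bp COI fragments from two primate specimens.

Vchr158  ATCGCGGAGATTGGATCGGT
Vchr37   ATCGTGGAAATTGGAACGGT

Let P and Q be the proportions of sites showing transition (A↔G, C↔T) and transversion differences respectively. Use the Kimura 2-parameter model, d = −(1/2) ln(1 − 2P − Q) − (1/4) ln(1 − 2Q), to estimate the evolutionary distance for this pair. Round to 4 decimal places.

0.1702

Mismatches occur at site 5 (C→T, transition), site 9 (G→A, transition), site 16 (T→A, transversion).
Of the 3 differences, 2 transitions and 1 transversion over 20 sites: P = 2/20 = 0.100000, Q = 1/20 = 0.050000.
d = −0.5·ln(0.750000) − 0.25·ln(0.900000) = −0.5·(-0.287682) − 0.25·(-0.105361) = 0.1702.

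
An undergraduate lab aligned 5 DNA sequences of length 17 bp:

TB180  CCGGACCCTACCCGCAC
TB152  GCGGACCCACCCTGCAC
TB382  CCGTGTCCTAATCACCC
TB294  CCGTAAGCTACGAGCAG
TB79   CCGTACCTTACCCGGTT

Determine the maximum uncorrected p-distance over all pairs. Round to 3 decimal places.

Pairwise Hamming distances:
  TB180 vs TB152: 4
  TB180 vs TB382: 7
  TB180 vs TB294: 6
  TB180 vs TB79: 5
  TB152 vs TB382: 11
  TB152 vs TB294: 9
  TB152 vs TB79: 9
  TB382 vs TB294: 9
  TB382 vs TB79: 9
  TB294 vs TB79: 8
The largest is 11 mismatches, between TB152 and TB382; p = 11/17 = 0.647.

0.647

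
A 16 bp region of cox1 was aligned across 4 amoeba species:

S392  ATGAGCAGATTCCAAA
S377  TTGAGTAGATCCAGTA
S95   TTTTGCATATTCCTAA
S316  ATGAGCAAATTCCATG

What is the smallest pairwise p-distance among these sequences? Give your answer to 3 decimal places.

0.188

Pairwise Hamming distances:
  S392 vs S377: 6
  S392 vs S95: 5
  S392 vs S316: 3
  S377 vs S95: 8
  S377 vs S316: 7
  S95 vs S316: 7
The smallest is 3 mismatches, between S392 and S316; p = 3/16 = 0.188.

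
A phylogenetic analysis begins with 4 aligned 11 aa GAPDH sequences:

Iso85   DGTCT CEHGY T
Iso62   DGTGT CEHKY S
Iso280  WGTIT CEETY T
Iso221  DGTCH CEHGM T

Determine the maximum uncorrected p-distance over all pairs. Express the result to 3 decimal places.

Pairwise Hamming distances:
  Iso85 vs Iso62: 3
  Iso85 vs Iso280: 4
  Iso85 vs Iso221: 2
  Iso62 vs Iso280: 5
  Iso62 vs Iso221: 5
  Iso280 vs Iso221: 6
The largest is 6 mismatches, between Iso280 and Iso221; p = 6/11 = 0.545.

0.545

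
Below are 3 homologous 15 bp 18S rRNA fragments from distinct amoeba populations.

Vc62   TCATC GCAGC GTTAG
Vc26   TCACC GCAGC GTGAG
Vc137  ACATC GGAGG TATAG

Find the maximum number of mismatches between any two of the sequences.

Pairwise Hamming distances:
  Vc62 vs Vc26: 2
  Vc62 vs Vc137: 5
  Vc26 vs Vc137: 7
The largest is 7, between Vc26 and Vc137.

7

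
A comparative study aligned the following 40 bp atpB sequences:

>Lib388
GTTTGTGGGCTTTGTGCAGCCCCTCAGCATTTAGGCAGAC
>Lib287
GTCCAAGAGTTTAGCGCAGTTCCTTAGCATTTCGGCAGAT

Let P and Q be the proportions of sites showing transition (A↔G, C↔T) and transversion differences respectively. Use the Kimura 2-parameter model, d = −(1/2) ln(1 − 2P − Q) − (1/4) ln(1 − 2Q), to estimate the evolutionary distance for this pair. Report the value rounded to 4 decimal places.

0.4685

Mismatches occur at site 3 (T/C, transition), site 4 (T/C, transition), site 5 (G/A, transition), site 6 (T/A, transversion), site 8 (G/A, transition), site 10 (C/T, transition), site 13 (T/A, transversion), site 15 (T/C, transition), site 20 (C/T, transition), site 21 (C/T, transition), site 25 (C/T, transition), site 33 (A/C, transversion), site 40 (C/T, transition).
Of the 13 differences, 10 transitions and 3 transversions over 40 sites: P = 10/40 = 0.250000, Q = 3/40 = 0.075000.
d = −0.5·ln(0.425000) − 0.25·ln(0.850000) = −0.5·(-0.855666) − 0.25·(-0.162519) = 0.4685.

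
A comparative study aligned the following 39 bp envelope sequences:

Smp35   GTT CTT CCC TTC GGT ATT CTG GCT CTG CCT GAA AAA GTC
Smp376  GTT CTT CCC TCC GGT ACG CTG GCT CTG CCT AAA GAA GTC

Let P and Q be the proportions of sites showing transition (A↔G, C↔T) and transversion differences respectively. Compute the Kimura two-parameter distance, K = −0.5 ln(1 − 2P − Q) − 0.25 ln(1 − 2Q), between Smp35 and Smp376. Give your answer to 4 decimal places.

Mismatches occur at site 11 (T↔C, transition), site 17 (T↔C, transition), site 18 (T↔G, transversion), site 31 (G↔A, transition), site 34 (A↔G, transition).
Of the 5 differences, 4 transitions and 1 transversion over 39 sites: P = 4/39 = 0.102564, Q = 1/39 = 0.025641.
d = −0.5·ln(0.769231) − 0.25·ln(0.948718) = −0.5·(-0.262364) − 0.25·(-0.052644) = 0.1443.

0.1443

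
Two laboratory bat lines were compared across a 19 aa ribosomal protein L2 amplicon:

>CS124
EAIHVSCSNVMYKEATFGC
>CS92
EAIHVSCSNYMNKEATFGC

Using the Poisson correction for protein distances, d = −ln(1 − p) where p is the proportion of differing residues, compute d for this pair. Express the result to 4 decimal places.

Mismatches occur at site 10 (V/Y), site 12 (Y/N).
p = 2/19 = 0.105263.
d = −ln(1 − 0.105263) = −ln(0.894737) = 0.1112.

0.1112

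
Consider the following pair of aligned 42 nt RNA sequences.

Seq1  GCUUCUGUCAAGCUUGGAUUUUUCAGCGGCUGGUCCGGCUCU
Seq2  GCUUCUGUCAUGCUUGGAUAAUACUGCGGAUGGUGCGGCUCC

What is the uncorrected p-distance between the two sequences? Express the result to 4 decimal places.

Mismatches occur at site 11 (A↔U), site 20 (U↔A), site 21 (U↔A), site 23 (U↔A), site 25 (A↔U), site 30 (C↔A), site 35 (C↔G), site 42 (U↔C).
There are 8 differences over 42 sites, so p = 8/42 = 0.1905.

0.1905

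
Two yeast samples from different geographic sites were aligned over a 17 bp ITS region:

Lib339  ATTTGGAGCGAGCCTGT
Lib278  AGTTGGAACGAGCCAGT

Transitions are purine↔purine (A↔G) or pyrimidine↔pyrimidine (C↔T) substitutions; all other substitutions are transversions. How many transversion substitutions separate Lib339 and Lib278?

Mismatches occur at site 2 (T/G, transversion), site 8 (G/A, transition), site 15 (T/A, transversion).
Of the 3 differences, 1 transition and 2 transversions, so the answer is 2.

2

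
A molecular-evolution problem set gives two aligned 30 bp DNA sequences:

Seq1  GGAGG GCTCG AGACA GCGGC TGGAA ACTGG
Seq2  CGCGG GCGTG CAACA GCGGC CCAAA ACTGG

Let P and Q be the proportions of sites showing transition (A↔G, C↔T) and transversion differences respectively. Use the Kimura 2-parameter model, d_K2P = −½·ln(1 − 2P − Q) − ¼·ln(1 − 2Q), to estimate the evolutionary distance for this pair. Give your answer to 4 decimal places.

0.3854

The sequences differ at positions 1 (G/C, transversion), 3 (A/C, transversion), 8 (T/G, transversion), 9 (C/T, transition), 11 (A/C, transversion), 12 (G/A, transition), 21 (T/C, transition), 22 (G/C, transversion), 23 (G/A, transition).
Of the 9 differences, 4 transitions and 5 transversions over 30 sites: P = 4/30 = 0.133333, Q = 5/30 = 0.166667.
d = −0.5·ln(0.566667) − 0.25·ln(0.666666) = −0.5·(-0.567983) − 0.25·(-0.405466) = 0.3854.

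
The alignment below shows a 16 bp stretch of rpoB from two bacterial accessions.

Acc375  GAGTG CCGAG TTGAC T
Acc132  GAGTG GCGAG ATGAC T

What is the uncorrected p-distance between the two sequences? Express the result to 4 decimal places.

Differing sites — 6:C/G; 11:T/A.
There are 2 differences over 16 sites, so p = 2/16 = 0.1250.

0.1250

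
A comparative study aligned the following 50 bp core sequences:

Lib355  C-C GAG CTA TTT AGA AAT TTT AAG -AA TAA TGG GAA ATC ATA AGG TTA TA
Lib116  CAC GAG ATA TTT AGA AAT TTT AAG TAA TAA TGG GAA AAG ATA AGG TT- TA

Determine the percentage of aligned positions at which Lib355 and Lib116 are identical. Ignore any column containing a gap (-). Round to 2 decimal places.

93.62%

Excluding the 3 gap columns leaves 47 comparable sites.
Differing sites — 7:C/A; 38:T/A; 39:C/G.
44 of the 47 comparable sites match, so the percent identity is 44/47 × 100 = 93.62%.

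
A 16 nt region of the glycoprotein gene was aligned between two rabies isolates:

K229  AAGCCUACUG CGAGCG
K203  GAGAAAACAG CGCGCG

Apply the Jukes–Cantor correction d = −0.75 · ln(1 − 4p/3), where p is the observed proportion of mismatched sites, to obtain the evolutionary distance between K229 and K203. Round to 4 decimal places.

0.5199

The sequences differ at positions 1 (A/G), 4 (C/A), 5 (C/A), 6 (U/A), 9 (U/A), 13 (A/C).
p = 6/16 = 0.375000.
d = −0.75 · ln(1 − (4/3)·0.375000) = −0.75 · ln(0.500000) = −0.75 · (-0.693147) = 0.5199.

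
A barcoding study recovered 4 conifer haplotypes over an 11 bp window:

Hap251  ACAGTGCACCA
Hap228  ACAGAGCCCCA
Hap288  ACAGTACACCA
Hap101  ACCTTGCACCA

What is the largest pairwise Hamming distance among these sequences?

Pairwise Hamming distances:
  Hap251 vs Hap228: 2
  Hap251 vs Hap288: 1
  Hap251 vs Hap101: 2
  Hap228 vs Hap288: 3
  Hap228 vs Hap101: 4
  Hap288 vs Hap101: 3
The largest is 4, between Hap228 and Hap101.

4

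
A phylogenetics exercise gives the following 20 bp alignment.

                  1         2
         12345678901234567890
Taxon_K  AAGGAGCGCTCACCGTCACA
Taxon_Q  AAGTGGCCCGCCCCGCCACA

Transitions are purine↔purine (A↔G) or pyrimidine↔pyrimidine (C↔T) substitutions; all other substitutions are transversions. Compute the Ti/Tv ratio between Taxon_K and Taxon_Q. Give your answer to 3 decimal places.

0.500

The sequences differ at positions 4 (G/T, transversion), 5 (A/G, transition), 8 (G/C, transversion), 10 (T/G, transversion), 12 (A/C, transversion), 16 (T/C, transition).
Of the 6 differences, 2 transitions and 4 transversions, so Ti/Tv = 2/4 = 0.500.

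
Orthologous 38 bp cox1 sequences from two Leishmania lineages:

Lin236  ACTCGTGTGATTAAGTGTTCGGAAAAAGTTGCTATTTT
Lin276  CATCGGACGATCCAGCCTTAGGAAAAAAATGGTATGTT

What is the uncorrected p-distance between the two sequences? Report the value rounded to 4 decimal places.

Differing sites — 1:A/C; 2:C/A; 6:T/G; 7:G/A; 8:T/C; 12:T/C; 13:A/C; 16:T/C; 17:G/C; 20:C/A; 28:G/A; 29:T/A; 32:C/G; 36:T/G.
There are 14 differences over 38 sites, so p = 14/38 = 0.3684.

0.3684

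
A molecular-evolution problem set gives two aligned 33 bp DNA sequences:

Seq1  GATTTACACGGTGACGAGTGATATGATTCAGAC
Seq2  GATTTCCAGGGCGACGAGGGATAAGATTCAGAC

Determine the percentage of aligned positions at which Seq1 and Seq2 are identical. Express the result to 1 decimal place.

84.8%

Differing sites — 6:A/C; 9:C/G; 12:T/C; 19:T/G; 24:T/A.
28 of the 33 sites match, so the percent identity is 28/33 × 100 = 84.8%.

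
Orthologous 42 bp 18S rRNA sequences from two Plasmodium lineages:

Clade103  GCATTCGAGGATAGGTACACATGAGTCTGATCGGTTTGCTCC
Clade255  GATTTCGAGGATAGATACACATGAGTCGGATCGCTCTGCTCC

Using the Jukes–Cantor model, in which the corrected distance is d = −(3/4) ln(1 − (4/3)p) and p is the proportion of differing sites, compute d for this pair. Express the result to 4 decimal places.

0.1585

Differing sites — 2:C/A; 3:A/T; 15:G/A; 28:T/G; 34:G/C; 36:T/C.
p = 6/42 = 0.142857.
d = −0.75 · ln(1 − (4/3)·0.142857) = −0.75 · ln(0.809524) = −0.75 · (-0.211309) = 0.1585.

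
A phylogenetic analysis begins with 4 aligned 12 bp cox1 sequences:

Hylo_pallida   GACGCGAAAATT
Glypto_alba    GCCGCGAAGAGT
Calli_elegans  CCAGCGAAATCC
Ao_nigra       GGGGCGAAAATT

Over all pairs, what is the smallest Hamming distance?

2

Pairwise Hamming distances:
  Hylo_pallida vs Glypto_alba: 3
  Hylo_pallida vs Calli_elegans: 6
  Hylo_pallida vs Ao_nigra: 2
  Glypto_alba vs Calli_elegans: 6
  Glypto_alba vs Ao_nigra: 4
  Calli_elegans vs Ao_nigra: 6
The smallest is 2, between Hylo_pallida and Ao_nigra.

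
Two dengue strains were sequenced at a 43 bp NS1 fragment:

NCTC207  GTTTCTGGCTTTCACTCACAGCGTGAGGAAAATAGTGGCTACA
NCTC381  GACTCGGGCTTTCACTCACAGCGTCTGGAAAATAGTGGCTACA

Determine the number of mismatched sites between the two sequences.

Mismatches occur at site 2 (T/A), site 3 (T/C), site 6 (T/G), site 25 (G/C), site 26 (A/T).
That gives 5 mismatches out of 43 aligned sites, so the Hamming distance is 5.

5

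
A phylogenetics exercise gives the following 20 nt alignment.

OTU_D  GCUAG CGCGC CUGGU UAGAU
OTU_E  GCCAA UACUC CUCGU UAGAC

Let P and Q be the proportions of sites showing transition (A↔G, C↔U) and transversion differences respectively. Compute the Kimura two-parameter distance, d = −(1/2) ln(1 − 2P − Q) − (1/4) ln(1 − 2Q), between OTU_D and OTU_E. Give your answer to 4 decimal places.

Mismatches occur at site 3 (U/C, transition), site 5 (G/A, transition), site 6 (C/U, transition), site 7 (G/A, transition), site 9 (G/U, transversion), site 13 (G/C, transversion), site 20 (U/C, transition).
Of the 7 differences, 5 transitions and 2 transversions over 20 sites: P = 5/20 = 0.250000, Q = 2/20 = 0.100000.
d = −0.5·ln(0.400000) − 0.25·ln(0.800000) = −0.5·(-0.916291) − 0.25·(-0.223144) = 0.5139.

0.5139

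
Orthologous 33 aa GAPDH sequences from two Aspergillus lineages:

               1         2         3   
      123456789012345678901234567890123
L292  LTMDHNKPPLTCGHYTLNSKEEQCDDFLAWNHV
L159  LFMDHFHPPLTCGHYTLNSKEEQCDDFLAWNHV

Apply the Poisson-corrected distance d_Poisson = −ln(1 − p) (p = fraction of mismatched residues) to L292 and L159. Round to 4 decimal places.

Differing sites — 2:T/F; 6:N/F; 7:K/H.
p = 3/33 = 0.090909.
d = −ln(1 − 0.090909) = −ln(0.909091) = 0.0953.

0.0953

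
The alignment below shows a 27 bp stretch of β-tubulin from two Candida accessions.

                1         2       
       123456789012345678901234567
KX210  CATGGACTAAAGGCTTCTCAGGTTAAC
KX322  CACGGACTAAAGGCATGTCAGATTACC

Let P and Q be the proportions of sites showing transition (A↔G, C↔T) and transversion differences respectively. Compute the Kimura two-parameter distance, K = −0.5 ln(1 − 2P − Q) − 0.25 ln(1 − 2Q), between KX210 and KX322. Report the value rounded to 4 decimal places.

0.2129

The sequences differ at positions 3 (T/C, transition), 15 (T/A, transversion), 17 (C/G, transversion), 22 (G/A, transition), 26 (A/C, transversion).
Of the 5 differences, 2 transitions and 3 transversions over 27 sites: P = 2/27 = 0.074074, Q = 3/27 = 0.111111.
d = −0.5·ln(0.740741) − 0.25·ln(0.777778) = −0.5·(-0.300104) − 0.25·(-0.251314) = 0.2129.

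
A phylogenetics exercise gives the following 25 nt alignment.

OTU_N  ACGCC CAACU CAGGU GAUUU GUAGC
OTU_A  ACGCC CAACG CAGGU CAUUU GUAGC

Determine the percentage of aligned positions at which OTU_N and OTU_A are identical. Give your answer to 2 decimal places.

Mismatches occur at site 10 (U↔G), site 16 (G↔C).
23 of the 25 sites match, so the percent identity is 23/25 × 100 = 92.00%.

92.00%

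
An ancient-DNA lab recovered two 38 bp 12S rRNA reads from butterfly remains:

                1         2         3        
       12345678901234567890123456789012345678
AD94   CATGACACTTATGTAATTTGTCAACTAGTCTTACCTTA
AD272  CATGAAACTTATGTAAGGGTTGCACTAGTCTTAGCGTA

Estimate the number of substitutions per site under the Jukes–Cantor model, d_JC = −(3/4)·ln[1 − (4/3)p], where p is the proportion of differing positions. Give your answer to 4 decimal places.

Mismatches occur at site 6 (C/A), site 17 (T/G), site 18 (T/G), site 19 (T/G), site 20 (G/T), site 22 (C/G), site 23 (A/C), site 34 (C/G), site 36 (T/G).
p = 9/38 = 0.236842.
d = −0.75 · ln(1 − (4/3)·0.236842) = −0.75 · ln(0.684211) = −0.75 · (-0.379489) = 0.2846.

0.2846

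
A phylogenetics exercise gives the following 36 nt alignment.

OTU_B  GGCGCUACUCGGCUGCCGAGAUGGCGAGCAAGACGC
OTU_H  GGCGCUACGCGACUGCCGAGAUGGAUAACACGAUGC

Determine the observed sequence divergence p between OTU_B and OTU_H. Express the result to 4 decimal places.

Differing sites — 9:U/G; 12:G/A; 25:C/A; 26:G/U; 28:G/A; 31:A/C; 34:C/U.
There are 7 differences over 36 sites, so p = 7/36 = 0.1944.

0.1944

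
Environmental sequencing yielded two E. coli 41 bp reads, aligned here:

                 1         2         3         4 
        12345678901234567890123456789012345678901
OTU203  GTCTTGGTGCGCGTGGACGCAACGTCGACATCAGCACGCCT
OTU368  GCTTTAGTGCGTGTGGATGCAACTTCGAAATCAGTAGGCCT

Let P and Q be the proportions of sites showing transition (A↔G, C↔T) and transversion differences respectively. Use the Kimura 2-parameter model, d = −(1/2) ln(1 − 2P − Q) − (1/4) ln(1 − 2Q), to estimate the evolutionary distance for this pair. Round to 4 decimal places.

The sequences differ at positions 2 (T/C, transition), 3 (C/T, transition), 6 (G/A, transition), 12 (C/T, transition), 18 (C/T, transition), 24 (G/T, transversion), 29 (C/A, transversion), 35 (C/T, transition), 37 (C/G, transversion).
Of the 9 differences, 6 transitions and 3 transversions over 41 sites: P = 6/41 = 0.146341, Q = 3/41 = 0.073171.
d = −0.5·ln(0.634147) − 0.25·ln(0.853658) = −0.5·(-0.455474) − 0.25·(-0.158225) = 0.2673.

0.2673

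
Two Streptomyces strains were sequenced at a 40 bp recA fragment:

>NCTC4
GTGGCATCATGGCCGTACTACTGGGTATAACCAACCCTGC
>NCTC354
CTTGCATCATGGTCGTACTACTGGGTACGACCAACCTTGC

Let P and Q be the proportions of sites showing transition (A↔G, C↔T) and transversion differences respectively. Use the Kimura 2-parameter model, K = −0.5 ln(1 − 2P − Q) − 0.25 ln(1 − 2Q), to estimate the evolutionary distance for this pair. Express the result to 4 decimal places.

Differing sites — 1:G/C (Tv); 3:G/T (Tv); 13:C/T (Ti); 28:T/C (Ti); 29:A/G (Ti); 37:C/T (Ti).
Of the 6 differences, 4 transitions and 2 transversions over 40 sites: P = 4/40 = 0.100000, Q = 2/40 = 0.050000.
d = −0.5·ln(0.750000) − 0.25·ln(0.900000) = −0.5·(-0.287682) − 0.25·(-0.105361) = 0.1702.

0.1702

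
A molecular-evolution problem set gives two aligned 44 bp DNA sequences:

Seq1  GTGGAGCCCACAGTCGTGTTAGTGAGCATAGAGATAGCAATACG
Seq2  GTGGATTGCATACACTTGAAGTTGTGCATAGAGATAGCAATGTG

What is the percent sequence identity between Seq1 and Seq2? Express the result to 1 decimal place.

The sequences differ at positions 6 (G/T), 7 (C/T), 8 (C/G), 11 (C/T), 13 (G/C), 14 (T/A), 16 (G/T), 19 (T/A), 20 (T/A), 21 (A/G), 22 (G/T), 25 (A/T), 42 (A/G), 43 (C/T).
30 of the 44 sites match, so the percent identity is 30/44 × 100 = 68.2%.

68.2%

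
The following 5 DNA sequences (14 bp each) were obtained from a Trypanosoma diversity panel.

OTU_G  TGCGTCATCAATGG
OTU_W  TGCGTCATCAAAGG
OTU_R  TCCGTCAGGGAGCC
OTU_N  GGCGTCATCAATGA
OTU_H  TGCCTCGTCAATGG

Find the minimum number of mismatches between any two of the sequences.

Pairwise Hamming distances:
  OTU_G vs OTU_W: 1
  OTU_G vs OTU_R: 7
  OTU_G vs OTU_N: 2
  OTU_G vs OTU_H: 2
  OTU_W vs OTU_R: 7
  OTU_W vs OTU_N: 3
  OTU_W vs OTU_H: 3
  OTU_R vs OTU_N: 8
  OTU_R vs OTU_H: 9
  OTU_N vs OTU_H: 4
The smallest is 1, between OTU_G and OTU_W.

1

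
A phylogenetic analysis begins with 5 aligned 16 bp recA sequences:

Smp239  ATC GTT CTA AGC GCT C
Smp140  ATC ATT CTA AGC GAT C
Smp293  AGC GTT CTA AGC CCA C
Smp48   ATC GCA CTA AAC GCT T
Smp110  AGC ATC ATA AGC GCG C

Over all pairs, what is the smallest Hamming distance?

Pairwise Hamming distances:
  Smp239 vs Smp140: 2
  Smp239 vs Smp293: 3
  Smp239 vs Smp48: 4
  Smp239 vs Smp110: 5
  Smp140 vs Smp293: 5
  Smp140 vs Smp48: 6
  Smp140 vs Smp110: 5
  Smp293 vs Smp48: 7
  Smp293 vs Smp110: 5
  Smp48 vs Smp110: 8
The smallest is 2, between Smp239 and Smp140.

2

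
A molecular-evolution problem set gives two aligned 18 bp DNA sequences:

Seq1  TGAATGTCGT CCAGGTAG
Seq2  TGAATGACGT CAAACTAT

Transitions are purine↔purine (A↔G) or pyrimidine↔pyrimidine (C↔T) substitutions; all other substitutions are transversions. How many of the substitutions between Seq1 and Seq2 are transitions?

The sequences differ at positions 7 (T/A, transversion), 12 (C/A, transversion), 14 (G/A, transition), 15 (G/C, transversion), 18 (G/T, transversion).
Of the 5 differences, 1 transition and 4 transversions, so the answer is 1.

1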